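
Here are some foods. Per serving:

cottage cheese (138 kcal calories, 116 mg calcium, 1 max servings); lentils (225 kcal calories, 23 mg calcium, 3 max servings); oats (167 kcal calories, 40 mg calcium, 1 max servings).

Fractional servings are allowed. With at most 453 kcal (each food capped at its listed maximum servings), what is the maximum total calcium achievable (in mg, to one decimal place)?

171.1 mg

Calcium per kcal: cottage cheese 0.8406, oats 0.2395, lentils 0.1022.
Take 1 serving of cottage cheese: uses 138 kcal, +116.0 mg calcium (running total 116.0 mg).
Take 1 serving of oats: uses 167 kcal, +40.0 mg calcium (running total 156.0 mg).
Take 0.6578 servings of lentils: uses 148 kcal, +15.1 mg calcium (running total 171.1 mg).
Greedy by best ratio exhausts the calories allowance optimally: 171.1 mg.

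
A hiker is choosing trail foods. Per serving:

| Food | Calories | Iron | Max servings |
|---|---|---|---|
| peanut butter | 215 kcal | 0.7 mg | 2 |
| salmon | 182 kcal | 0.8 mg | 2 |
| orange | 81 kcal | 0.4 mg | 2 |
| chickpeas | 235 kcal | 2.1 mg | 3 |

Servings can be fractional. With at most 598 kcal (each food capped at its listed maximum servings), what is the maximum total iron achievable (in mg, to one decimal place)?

5.3 mg

Iron per kcal: chickpeas 0.008936, orange 0.004938, salmon 0.004396, peanut butter 0.003256.
Take 2.545 servings of chickpeas: uses 598 kcal, +5.3 mg iron (running total 5.3 mg).
Greedy by best ratio exhausts the calories allowance optimally: 5.3 mg.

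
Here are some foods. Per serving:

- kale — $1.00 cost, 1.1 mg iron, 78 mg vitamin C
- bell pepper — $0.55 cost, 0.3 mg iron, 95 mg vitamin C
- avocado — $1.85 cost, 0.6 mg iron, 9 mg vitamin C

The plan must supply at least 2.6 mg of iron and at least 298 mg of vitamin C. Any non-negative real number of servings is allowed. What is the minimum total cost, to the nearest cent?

Two binding constraints pin down two serving amounts, so the optimal mix uses at most two foods. The candidates are each food alone (scaled to the tighter of iron/vitamin C) and each pair with both constraints tight.
kale only: max(2.6/1.1, 298/78) = 3.821 servings → $3.82.
bell pepper only: max(2.6/0.3, 298/95) = 8.667 servings → $4.77.
avocado only: max(2.6/0.6, 298/9) = 33.11 servings → $61.26.
kale + bell pepper with both tight: 1.943 servings and 1.541 servings → $2.79.
kale + avocado with both targets exact would need a negative amount; discard.
bell pepper + avocado with both tight: 2.862 servings and 2.902 servings → $6.94.
The minimum over all feasible corners is $2.79.

$2.79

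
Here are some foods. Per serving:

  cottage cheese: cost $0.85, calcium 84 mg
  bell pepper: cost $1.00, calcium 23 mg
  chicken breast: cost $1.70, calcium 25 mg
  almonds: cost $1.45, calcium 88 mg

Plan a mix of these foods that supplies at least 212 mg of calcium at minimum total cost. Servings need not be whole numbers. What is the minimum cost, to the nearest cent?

$2.15

Cost per mg of calcium: cottage cheese $0.0101, almonds $0.0165, bell pepper $0.0435, chicken breast $0.0680.
With no serving limits, use only cottage cheese: 212 mg / 84 mg = 2.524 servings × $0.85 = $2.15.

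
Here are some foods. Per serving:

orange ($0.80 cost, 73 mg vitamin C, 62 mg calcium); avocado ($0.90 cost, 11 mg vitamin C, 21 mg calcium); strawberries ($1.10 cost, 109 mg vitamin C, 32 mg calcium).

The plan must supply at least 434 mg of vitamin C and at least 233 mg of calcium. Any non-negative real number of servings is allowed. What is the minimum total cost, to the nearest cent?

$4.54

A basic optimal solution has at most two foods positive. Try each food alone and each pair with both targets met exactly.
orange only: max(434/73, 233/62) = 5.945 servings → $4.76.
avocado only: max(434/11, 233/21) = 39.45 servings → $35.51.
strawberries only: max(434/109, 233/32) = 7.281 servings → $8.01.
orange + avocado with both targets exact would need a negative amount; discard.
orange + strawberries with both tight: 2.603 servings and 2.239 servings → $4.54.
avocado + strawberries with both tight: 5.942 servings and 3.382 servings → $9.07.
So the least-cost plan costs $4.54.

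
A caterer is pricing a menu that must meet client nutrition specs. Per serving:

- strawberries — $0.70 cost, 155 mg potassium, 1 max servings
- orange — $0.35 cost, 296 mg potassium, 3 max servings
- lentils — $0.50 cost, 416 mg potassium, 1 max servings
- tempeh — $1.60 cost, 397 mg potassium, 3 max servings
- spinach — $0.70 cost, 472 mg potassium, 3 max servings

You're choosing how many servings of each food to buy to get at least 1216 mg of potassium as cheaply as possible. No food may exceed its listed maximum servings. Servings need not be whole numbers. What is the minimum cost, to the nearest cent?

Cost per mg of potassium: orange $0.0012, lentils $0.0012, spinach $0.0015, tempeh $0.0040, strawberries $0.0045.
Take 3 servings of orange: +888.0 mg potassium for $1.05 (total $1.05, still need 328.0 mg).
Take 0.7885 servings of lentils: +328.0 mg potassium for $0.39 (total $1.44, still need 0.0 mg).
Greedy by cheapest-per-mg is optimal for a single linear constraint, so the minimum cost is $1.44.

$1.44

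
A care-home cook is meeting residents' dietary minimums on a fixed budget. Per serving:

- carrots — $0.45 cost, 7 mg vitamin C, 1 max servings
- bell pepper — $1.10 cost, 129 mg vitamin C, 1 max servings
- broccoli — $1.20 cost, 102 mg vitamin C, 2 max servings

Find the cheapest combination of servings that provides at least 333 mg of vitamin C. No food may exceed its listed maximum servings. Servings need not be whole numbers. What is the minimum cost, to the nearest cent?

Cost per mg of vitamin C: bell pepper $0.0085, broccoli $0.0118, carrots $0.0643.
Take 1 serving of bell pepper: +129.0 mg vitamin C for $1.10 (total $1.10, still need 204.0 mg).
Take 2 servings of broccoli: +204.0 mg vitamin C for $2.40 (total $3.50, still need 0.0 mg).
Greedy by cheapest-per-mg is optimal for a single linear constraint, so the minimum cost is $3.50.

$3.50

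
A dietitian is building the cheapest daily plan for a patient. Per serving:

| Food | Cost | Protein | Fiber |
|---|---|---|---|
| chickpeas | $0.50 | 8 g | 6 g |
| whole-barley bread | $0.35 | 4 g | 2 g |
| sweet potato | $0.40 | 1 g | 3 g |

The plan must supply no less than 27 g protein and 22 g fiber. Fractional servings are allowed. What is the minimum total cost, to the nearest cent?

With two linear requirements the optimum uses one or two foods; enumerate the corners.
chickpeas only: max(27/8, 22/6) = 3.667 servings → $1.83.
whole-barley bread only: max(27/4, 22/2) = 11 servings → $3.85.
sweet potato only: max(27/1, 22/3) = 27 servings → $10.80.
chickpeas + whole-barley bread: intersection lies outside the first quadrant.
chickpeas + sweet potato with both tight: 3.278 servings and 0.7778 servings → $1.95.
whole-barley bread + sweet potato with both tight: 5.9 servings and 3.4 servings → $3.42.
Cheapest feasible corner: $1.83.

$1.83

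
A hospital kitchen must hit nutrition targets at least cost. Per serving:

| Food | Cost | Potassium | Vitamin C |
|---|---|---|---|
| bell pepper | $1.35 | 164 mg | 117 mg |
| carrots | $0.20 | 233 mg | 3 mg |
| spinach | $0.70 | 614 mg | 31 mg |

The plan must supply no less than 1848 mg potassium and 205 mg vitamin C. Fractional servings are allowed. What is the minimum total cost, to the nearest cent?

The cheapest plan sits at a corner of the feasible region — with two constraints it uses at most two foods.
bell pepper only: max(1848/164, 205/117) = 11.27 servings → $15.21.
carrots only: max(1848/233, 205/3) = 68.33 servings → $13.67.
spinach only: max(1848/614, 205/31) = 6.613 servings → $4.63.
bell pepper + carrots with both tight: 1.577 servings and 6.821 servings → $3.49.
bell pepper + spinach with both tight: 1.027 servings and 2.735 servings → $3.30.
carrots + spinach with both targets exact would need a negative amount; discard.
Cheapest feasible corner: $3.30.

$3.30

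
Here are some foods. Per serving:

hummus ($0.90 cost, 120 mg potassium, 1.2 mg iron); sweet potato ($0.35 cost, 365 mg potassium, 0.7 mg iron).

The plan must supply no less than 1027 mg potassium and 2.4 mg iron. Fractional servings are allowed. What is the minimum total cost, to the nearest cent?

$1.20

Minimising a linear cost over {potassium ≥ 1027, iron ≥ 2.4, servings ≥ 0} — the optimum is at a vertex, using one or two foods.
hummus only: max(1027/120, 2.4/1.2) = 8.558 servings → $7.70.
sweet potato only: max(1027/365, 2.4/0.7) = 3.429 servings → $1.20.
hummus + sweet potato with both tight: 0.4438 servings and 2.668 servings → $1.33.
So the least-cost plan costs $1.20.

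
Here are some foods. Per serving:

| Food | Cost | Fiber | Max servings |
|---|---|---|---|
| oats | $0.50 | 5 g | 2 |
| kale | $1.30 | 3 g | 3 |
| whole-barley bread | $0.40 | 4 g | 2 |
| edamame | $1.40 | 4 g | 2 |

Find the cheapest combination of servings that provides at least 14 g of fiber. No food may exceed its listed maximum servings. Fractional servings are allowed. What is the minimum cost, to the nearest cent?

$1.40

Cost per g of fiber: oats $0.1000, whole-barley bread $0.1000, edamame $0.3500, kale $0.4333.
Take 2 servings of oats: +10.0 g fiber for $1.00 (total $1.00, still need 4.0 g).
Take 1 serving of whole-barley bread: +4.0 g fiber for $0.40 (total $1.40, still need 0.0 g).
Filling from the cheapest source first is optimal under one linear minimum: $1.40.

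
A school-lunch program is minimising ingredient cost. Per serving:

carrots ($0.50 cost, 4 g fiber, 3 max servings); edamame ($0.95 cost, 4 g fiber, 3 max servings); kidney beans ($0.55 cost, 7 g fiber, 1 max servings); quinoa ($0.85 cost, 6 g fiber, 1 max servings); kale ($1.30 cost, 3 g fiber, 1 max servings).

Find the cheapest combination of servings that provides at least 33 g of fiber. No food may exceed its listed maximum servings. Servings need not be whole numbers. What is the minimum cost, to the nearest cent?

Cost per g of fiber: kidney beans $0.0786, carrots $0.1250, quinoa $0.1417, edamame $0.2375, kale $0.4333.
Take 1 serving of kidney beans: +7.0 g fiber for $0.55 (total $0.55, still need 26.0 g).
Take 3 servings of carrots: +12.0 g fiber for $1.50 (total $2.05, still need 14.0 g).
Take 1 serving of quinoa: +6.0 g fiber for $0.85 (total $2.90, still need 8.0 g).
Take 2 servings of edamame: +8.0 g fiber for $1.90 (total $4.80, still need 0.0 g).
Greedy by cheapest-per-g is optimal for a single linear constraint, so the minimum cost is $4.80.

$4.80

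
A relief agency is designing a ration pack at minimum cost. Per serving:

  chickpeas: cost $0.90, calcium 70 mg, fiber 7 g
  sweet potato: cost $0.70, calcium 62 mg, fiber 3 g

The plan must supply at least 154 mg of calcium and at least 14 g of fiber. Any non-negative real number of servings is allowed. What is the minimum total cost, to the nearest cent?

$1.94

At the optimum either one food covers both requirements or two foods hit both targets exactly; no other combination can be cheaper.
chickpeas only: max(154/70, 14/7) = 2.2 servings → $1.98.
sweet potato only: max(154/62, 14/3) = 4.667 servings → $3.27.
chickpeas + sweet potato with both tight: 1.812 servings and 0.4375 servings → $1.94.
The minimum over all feasible corners is $1.94.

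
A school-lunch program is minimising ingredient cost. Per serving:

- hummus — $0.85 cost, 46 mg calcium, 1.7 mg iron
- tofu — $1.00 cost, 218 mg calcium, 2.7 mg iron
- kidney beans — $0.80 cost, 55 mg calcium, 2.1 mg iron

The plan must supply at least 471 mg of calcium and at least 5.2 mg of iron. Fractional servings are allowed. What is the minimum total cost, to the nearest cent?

$2.16

At the optimum either one food covers both requirements or two foods hit both targets exactly; no other combination can be cheaper.
hummus only: max(471/46, 5.2/1.7) = 10.24 servings → $8.70.
tofu only: max(471/218, 5.2/2.7) = 2.161 servings → $2.16.
kidney beans only: max(471/55, 5.2/2.1) = 8.564 servings → $6.85.
hummus + tofu: the both-tight solution has a negative serving — not a feasible corner.
hummus + kidney beans with both targets exact would need a negative amount; discard.
tofu + kidney beans: the both-tight solution has a negative serving — not a feasible corner.
So the least-cost plan costs $2.16.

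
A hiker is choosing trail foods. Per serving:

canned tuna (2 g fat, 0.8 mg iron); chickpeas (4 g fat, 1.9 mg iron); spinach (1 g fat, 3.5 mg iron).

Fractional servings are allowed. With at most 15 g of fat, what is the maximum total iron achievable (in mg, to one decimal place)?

52.5 mg

Iron per g fat: spinach 3.5, chickpeas 0.475, canned tuna 0.4.
With no serving limits, spend the whole fat allowance on spinach: 15 g / 1 g × 3.5 mg = 52.5 mg.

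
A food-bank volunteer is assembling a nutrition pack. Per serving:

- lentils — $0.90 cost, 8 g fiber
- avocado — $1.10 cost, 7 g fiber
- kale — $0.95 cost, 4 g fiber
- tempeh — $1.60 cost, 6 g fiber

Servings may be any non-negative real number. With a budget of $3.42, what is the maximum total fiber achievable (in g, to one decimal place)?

Fiber per dollar: lentils 8.889, avocado 6.364, kale 4.211, tempeh 3.75.
With no serving limits, spend the whole cost allowance on lentils: $3.42 / $0.90 × 8 g = 30.4 g.

30.4 g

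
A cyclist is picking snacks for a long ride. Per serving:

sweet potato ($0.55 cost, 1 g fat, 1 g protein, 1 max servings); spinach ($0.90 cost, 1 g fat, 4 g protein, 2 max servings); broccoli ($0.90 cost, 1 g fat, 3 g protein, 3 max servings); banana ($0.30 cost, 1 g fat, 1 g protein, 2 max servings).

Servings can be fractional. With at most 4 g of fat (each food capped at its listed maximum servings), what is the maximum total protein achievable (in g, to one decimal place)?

Protein per g fat: spinach 4, broccoli 3, sweet potato 1, banana 1.
Take 2 servings of spinach: uses 2 g fat, +8.0 g protein (running total 8.0 g).
Take 2 servings of broccoli: uses 2 g fat, +6.0 g protein (running total 14.0 g).
Greedy by best ratio exhausts the fat allowance optimally: 14.0 g.

14.0 g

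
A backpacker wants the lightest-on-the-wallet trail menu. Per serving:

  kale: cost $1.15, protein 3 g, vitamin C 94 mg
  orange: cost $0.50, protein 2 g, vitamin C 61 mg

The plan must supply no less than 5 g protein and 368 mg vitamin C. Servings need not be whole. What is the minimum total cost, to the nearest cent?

$3.02

kale only: max(5/3, 368/94) = 3.915 servings → $4.50.
orange only: max(5/2, 368/61) = 6.033 servings → $3.02.
kale + orange: intersection lies outside the first quadrant.
The minimum over all feasible corners is $3.02.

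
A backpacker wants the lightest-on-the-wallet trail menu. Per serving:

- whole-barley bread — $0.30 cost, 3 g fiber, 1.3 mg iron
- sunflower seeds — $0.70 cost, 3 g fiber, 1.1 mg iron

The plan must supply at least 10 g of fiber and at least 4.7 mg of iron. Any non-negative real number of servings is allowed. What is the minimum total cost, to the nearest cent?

The cheapest plan sits at a corner of the feasible region — with two constraints it uses at most two foods.
whole-barley bread only: max(10/3, 4.7/1.3) = 3.615 servings → $1.08.
sunflower seeds only: max(10/3, 4.7/1.1) = 4.273 servings → $2.99.
whole-barley bread + sunflower seeds: the both-tight solution has a negative serving — not a feasible corner.
The minimum over all feasible corners is $1.08.

$1.08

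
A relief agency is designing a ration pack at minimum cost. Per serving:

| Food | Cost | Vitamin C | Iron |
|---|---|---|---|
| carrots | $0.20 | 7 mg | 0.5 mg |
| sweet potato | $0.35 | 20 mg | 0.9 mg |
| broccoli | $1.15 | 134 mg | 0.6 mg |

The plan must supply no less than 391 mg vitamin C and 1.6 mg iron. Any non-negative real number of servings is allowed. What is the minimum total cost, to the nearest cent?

The cheapest plan sits at a corner of the feasible region — with two constraints it uses at most two foods.
carrots only: max(391/7, 1.6/0.5) = 55.86 servings → $11.17.
sweet potato only: max(391/20, 1.6/0.9) = 19.55 servings → $6.84.
broccoli only: max(391/134, 1.6/0.6) = 2.918 servings → $3.36.
carrots + sweet potato: intersection lies outside the first quadrant.
carrots + broccoli with both targets exact would need a negative amount; discard.
sweet potato + broccoli: the both-tight solution has a negative serving — not a feasible corner.
The minimum over all feasible corners is $3.36.

$3.36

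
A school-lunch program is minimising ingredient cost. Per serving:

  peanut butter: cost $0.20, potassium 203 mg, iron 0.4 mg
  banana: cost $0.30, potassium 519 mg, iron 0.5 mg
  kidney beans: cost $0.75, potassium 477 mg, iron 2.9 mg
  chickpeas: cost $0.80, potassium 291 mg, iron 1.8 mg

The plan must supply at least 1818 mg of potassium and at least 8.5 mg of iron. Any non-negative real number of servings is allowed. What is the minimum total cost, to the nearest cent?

$2.36

A basic optimal solution has at most two foods positive. Try each food alone and each pair with both targets met exactly.
peanut butter only: max(1818/203, 8.5/0.4) = 21.25 servings → $4.25.
banana only: max(1818/519, 8.5/0.5) = 17 servings → $5.10.
kidney beans only: max(1818/477, 8.5/2.9) = 3.811 servings → $2.86.
chickpeas only: max(1818/291, 8.5/1.8) = 6.247 servings → $5.00.
peanut butter + banana: intersection lies outside the first quadrant.
peanut butter + kidney beans with both tight: 3.06 servings and 2.509 servings → $2.49.
peanut butter + chickpeas with both tight: 3.208 servings and 4.009 servings → $3.85.
banana + kidney beans with both tight: 0.9614 servings and 2.765 servings → $2.36.
banana + chickpeas with both tight: 1.013 servings and 4.441 servings → $3.86.
kidney beans + chickpeas with both targets exact would need a negative amount; discard.
The minimum over all feasible corners is $2.36.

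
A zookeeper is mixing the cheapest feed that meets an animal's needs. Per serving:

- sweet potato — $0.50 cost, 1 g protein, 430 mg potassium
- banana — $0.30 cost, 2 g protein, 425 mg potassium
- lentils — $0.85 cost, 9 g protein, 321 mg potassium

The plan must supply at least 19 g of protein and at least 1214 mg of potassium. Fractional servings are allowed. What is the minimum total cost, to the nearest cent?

$1.96

The cheapest plan sits at a corner of the feasible region — with two constraints it uses at most two foods.
sweet potato only: max(19/1, 1214/430) = 19 servings → $9.50.
banana only: max(19/2, 1214/425) = 9.5 servings → $2.85.
lentils only: max(19/9, 1214/321) = 3.782 servings → $3.21.
sweet potato + banana: the both-tight solution has a negative serving — not a feasible corner.
sweet potato + lentils with both tight: 1.36 servings and 1.96 servings → $2.35.
banana + lentils with both tight: 1.516 servings and 1.774 servings → $1.96.
So the least-cost plan costs $1.96.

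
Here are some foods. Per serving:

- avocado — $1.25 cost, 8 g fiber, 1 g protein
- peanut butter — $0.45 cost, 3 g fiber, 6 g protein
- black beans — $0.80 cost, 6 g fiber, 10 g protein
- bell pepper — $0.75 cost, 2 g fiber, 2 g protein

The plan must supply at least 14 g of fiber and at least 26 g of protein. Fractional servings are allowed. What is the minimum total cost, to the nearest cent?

Minimising a linear cost over {fiber ≥ 14, protein ≥ 26, servings ≥ 0} — the optimum is at a vertex, using one or two foods.
avocado only: max(14/8, 26/1) = 26 servings → $32.50.
peanut butter only: max(14/3, 26/6) = 4.667 servings → $2.10.
black beans only: max(14/6, 26/10) = 2.6 servings → $2.08.
bell pepper only: max(14/2, 26/2) = 13 servings → $9.75.
avocado + peanut butter with both tight: 0.1333 servings and 4.311 servings → $2.11.
avocado + black beans with both targets exact would need a negative amount; discard.
avocado + bell pepper: intersection lies outside the first quadrant.
peanut butter + black beans with both tight: 2.667 servings and 1 serving → $2.00.
peanut butter + bell pepper with both tight: 4 servings and 1 serving → $2.55.
black beans + bell pepper: intersection lies outside the first quadrant.
The minimum over all feasible corners is $2.00.

$2.00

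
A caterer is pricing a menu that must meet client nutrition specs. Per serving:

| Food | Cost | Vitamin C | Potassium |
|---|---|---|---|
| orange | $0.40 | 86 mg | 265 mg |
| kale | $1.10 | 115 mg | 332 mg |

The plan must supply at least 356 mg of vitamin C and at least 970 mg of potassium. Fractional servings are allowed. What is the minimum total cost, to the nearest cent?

$1.66

A basic optimal solution has at most two foods positive. Try each food alone and each pair with both targets met exactly.
orange only: max(356/86, 970/265) = 4.14 servings → $1.66.
kale only: max(356/115, 970/332) = 3.096 servings → $3.41.
orange + kale: intersection lies outside the first quadrant.
So the least-cost plan costs $1.66.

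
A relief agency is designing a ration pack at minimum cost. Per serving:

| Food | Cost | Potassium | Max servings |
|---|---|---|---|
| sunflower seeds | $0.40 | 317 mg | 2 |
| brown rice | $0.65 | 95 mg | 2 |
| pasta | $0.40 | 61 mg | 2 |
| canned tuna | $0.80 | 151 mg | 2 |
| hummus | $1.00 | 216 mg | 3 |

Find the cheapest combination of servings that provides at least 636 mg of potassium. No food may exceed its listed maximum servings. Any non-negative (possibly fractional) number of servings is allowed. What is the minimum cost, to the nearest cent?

$0.81

Cost per mg of potassium: sunflower seeds $0.0013, hummus $0.0046, canned tuna $0.0053, pasta $0.0066, brown rice $0.0068.
Take 2 servings of sunflower seeds: +634.0 mg potassium for $0.80 (total $0.80, still need 2.0 mg).
Take 0.009259 servings of hummus: +2.0 mg potassium for $0.01 (total $0.81, still need 0.0 mg).
Filling from the cheapest source first is optimal under one linear minimum: $0.81.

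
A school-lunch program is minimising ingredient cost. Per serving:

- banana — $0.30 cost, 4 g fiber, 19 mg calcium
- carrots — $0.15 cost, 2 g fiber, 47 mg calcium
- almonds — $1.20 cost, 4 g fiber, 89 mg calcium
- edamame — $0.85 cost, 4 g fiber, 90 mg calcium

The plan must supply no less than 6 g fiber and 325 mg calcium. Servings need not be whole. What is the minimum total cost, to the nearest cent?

$1.04

An LP optimum is at a vertex; with two nutrient constraints at most two foods are used. Check each candidate.
banana only: max(6/4, 325/19) = 17.11 servings → $5.13.
carrots only: max(6/2, 325/47) = 6.915 servings → $1.04.
almonds only: max(6/4, 325/89) = 3.652 servings → $4.38.
edamame only: max(6/4, 325/90) = 3.611 servings → $3.07.
banana + carrots: the both-tight solution has a negative serving — not a feasible corner.
banana + almonds: the both-tight solution has a negative serving — not a feasible corner.
banana + edamame: intersection lies outside the first quadrant.
carrots + almonds: intersection lies outside the first quadrant.
carrots + edamame: the both-tight solution has a negative serving — not a feasible corner.
almonds + edamame with both targets exact would need a negative amount; discard.
The minimum over all feasible corners is $1.04.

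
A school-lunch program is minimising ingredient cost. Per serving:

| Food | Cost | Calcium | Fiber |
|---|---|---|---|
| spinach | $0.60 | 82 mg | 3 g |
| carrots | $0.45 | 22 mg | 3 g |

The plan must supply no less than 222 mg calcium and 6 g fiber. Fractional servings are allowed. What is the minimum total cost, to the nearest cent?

$1.62

A basic optimal solution has at most two foods positive. Try each food alone and each pair with both targets met exactly.
spinach only: max(222/82, 6/3) = 2.707 servings → $1.62.
carrots only: max(222/22, 6/3) = 10.09 servings → $4.54.
spinach + carrots: intersection lies outside the first quadrant.
Cheapest feasible corner: $1.62.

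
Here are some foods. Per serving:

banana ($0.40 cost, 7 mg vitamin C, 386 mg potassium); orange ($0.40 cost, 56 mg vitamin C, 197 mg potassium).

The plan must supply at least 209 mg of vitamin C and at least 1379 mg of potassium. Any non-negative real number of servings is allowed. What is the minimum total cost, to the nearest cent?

With two linear requirements the optimum uses one or two foods; enumerate the corners.
banana only: max(209/7, 1379/386) = 29.86 servings → $11.94.
orange only: max(209/56, 1379/197) = 7 servings → $2.80.
banana + orange with both tight: 1.781 servings and 3.509 servings → $2.12.
The minimum over all feasible corners is $2.12.

$2.12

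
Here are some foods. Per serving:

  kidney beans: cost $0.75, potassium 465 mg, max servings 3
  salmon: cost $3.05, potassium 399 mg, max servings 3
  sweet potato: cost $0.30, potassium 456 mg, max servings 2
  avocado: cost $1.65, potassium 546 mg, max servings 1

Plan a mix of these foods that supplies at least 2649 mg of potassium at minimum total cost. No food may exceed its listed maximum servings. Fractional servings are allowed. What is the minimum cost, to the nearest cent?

$3.88

Cost per mg of potassium: sweet potato $0.0007, kidney beans $0.0016, avocado $0.0030, salmon $0.0076.
Take 2 servings of sweet potato: +912.0 mg potassium for $0.60 (total $0.60, still need 1737.0 mg).
Take 3 servings of kidney beans: +1395.0 mg potassium for $2.25 (total $2.85, still need 342.0 mg).
Take 0.6264 servings of avocado: +342.0 mg potassium for $1.03 (total $3.88, still need 0.0 mg).
Filling from the cheapest source first is optimal under one linear minimum: $3.88.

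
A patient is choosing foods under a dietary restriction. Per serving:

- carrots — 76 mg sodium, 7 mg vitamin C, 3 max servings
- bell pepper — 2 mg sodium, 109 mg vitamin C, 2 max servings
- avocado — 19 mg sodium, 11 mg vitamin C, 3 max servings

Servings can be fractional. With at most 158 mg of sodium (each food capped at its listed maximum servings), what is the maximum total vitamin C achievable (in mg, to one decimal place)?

Vitamin C per mg sodium: bell pepper 54.5, avocado 0.5789, carrots 0.09211.
Take 2 servings of bell pepper: uses 4 mg sodium, +218.0 mg vitamin C (running total 218.0 mg).
Take 3 servings of avocado: uses 57 mg sodium, +33.0 mg vitamin C (running total 251.0 mg).
Take 1.276 servings of carrots: uses 97 mg sodium, +8.9 mg vitamin C (running total 259.9 mg).
Greedy by best ratio exhausts the sodium allowance optimally: 259.9 mg.

259.9 mg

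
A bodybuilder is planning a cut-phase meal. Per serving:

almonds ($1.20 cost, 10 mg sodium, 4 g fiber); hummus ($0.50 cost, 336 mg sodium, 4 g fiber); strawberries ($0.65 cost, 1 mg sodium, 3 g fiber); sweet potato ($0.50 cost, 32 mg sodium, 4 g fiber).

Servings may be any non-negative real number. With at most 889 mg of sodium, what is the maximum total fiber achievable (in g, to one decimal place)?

2667.0 g

Fiber per mg sodium: strawberries 3, almonds 0.4, sweet potato 0.125, hummus 0.0119.
With no serving limits, spend the whole sodium allowance on strawberries: 889 mg / 1 mg × 3 g = 2667.0 g.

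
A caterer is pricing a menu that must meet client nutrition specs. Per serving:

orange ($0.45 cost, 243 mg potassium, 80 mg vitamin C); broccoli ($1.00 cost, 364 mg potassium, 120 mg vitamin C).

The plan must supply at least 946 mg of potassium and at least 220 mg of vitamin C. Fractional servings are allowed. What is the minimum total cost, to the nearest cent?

An LP optimum is at a vertex; with two nutrient constraints at most two foods are used. Check each candidate.
orange only: max(946/243, 220/80) = 3.893 servings → $1.75.
broccoli only: max(946/364, 220/120) = 2.599 servings → $2.60.
orange + broccoli: intersection lies outside the first quadrant.
Cheapest feasible corner: $1.75.

$1.75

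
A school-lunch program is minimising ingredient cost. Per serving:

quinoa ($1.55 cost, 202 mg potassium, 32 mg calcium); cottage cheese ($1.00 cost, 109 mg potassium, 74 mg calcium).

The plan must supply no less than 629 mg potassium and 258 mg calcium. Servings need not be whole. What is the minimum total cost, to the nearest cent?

Compare the cost at each extreme point of the feasible region.
quinoa only: max(629/202, 258/32) = 8.062 servings → $12.50.
cottage cheese only: max(629/109, 258/74) = 5.771 servings → $5.77.
quinoa + cottage cheese with both tight: 1.608 servings and 2.791 servings → $5.28.
So the least-cost plan costs $5.28.

$5.28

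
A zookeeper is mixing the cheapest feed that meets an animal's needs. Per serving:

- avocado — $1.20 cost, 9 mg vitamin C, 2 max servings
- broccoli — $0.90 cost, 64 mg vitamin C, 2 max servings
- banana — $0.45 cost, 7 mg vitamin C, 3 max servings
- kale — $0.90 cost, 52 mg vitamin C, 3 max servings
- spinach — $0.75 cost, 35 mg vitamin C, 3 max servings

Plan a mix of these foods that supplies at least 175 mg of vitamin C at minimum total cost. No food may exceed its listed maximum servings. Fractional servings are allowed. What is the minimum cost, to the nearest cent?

Cost per mg of vitamin C: broccoli $0.0141, kale $0.0173, spinach $0.0214, banana $0.0643, avocado $0.1333.
Take 2 servings of broccoli: +128.0 mg vitamin C for $1.80 (total $1.80, still need 47.0 mg).
Take 0.9038 servings of kale: +47.0 mg vitamin C for $0.81 (total $2.61, still need 0.0 mg).
Greedy by cheapest-per-mg is optimal for a single linear constraint, so the minimum cost is $2.61.

$2.61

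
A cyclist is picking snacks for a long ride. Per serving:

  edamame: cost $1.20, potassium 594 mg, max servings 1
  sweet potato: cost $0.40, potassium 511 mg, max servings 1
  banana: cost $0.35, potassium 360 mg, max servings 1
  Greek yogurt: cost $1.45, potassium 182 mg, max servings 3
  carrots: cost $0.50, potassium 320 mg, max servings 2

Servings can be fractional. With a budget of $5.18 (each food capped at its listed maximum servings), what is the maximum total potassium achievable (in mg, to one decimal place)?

Potassium per dollar: sweet potato 1278, banana 1029, carrots 640, edamame 495, Greek yogurt 125.5.
Take 1 serving of sweet potato: spends $0.40, +511.0 mg potassium (running total 511.0 mg).
Take 1 serving of banana: spends $0.35, +360.0 mg potassium (running total 871.0 mg).
Take 2 servings of carrots: spends $1.00, +640.0 mg potassium (running total 1511.0 mg).
Take 1 serving of edamame: spends $1.20, +594.0 mg potassium (running total 2105.0 mg).
Take 1.538 servings of Greek yogurt: spends $2.23, +279.9 mg potassium (running total 2384.9 mg).
Filling greedily by potassium-per-dollar is optimal for one linear limit, giving 2384.9 mg.

2384.9 mg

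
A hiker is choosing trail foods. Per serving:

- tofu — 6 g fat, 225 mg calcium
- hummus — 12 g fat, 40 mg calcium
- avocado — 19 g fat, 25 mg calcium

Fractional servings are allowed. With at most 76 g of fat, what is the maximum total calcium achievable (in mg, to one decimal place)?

Calcium per g fat: tofu 37.5, hummus 3.333, avocado 1.316.
With no serving limits, spend the whole fat allowance on tofu: 76 g / 6 g × 225 mg = 2850.0 mg.

2850.0 mg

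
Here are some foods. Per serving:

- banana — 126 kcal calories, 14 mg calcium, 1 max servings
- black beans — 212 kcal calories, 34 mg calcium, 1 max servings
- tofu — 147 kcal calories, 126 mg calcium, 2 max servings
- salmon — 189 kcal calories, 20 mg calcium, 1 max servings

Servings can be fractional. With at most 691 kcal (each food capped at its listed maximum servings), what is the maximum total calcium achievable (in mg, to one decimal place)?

Calcium per kcal: tofu 0.8571, black beans 0.1604, banana 0.1111, salmon 0.1058.
Take 2 servings of tofu: uses 294 kcal, +252.0 mg calcium (running total 252.0 mg).
Take 1 serving of black beans: uses 212 kcal, +34.0 mg calcium (running total 286.0 mg).
Take 1 serving of banana: uses 126 kcal, +14.0 mg calcium (running total 300.0 mg).
Take 0.3122 servings of salmon: uses 59 kcal, +6.2 mg calcium (running total 306.2 mg).
Filling greedily by calcium-per-kcal is optimal for one linear limit, giving 306.2 mg.

306.2 mg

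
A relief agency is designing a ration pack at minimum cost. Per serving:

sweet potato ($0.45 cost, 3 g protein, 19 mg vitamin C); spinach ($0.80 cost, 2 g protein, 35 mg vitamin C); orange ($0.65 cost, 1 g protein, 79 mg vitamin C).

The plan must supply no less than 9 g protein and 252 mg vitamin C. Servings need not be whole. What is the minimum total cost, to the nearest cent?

$2.69

The cheapest plan sits at a corner of the feasible region — with two constraints it uses at most two foods.
sweet potato only: max(9/3, 252/19) = 13.26 servings → $5.97.
spinach only: max(9/2, 252/35) = 7.2 servings → $5.76.
orange only: max(9/1, 252/79) = 9 servings → $5.85.
sweet potato + spinach with both targets exact would need a negative amount; discard.
sweet potato + orange with both tight: 2.106 servings and 2.683 servings → $2.69.
spinach + orange with both tight: 3.732 servings and 1.537 servings → $3.98.
So the least-cost plan costs $2.69.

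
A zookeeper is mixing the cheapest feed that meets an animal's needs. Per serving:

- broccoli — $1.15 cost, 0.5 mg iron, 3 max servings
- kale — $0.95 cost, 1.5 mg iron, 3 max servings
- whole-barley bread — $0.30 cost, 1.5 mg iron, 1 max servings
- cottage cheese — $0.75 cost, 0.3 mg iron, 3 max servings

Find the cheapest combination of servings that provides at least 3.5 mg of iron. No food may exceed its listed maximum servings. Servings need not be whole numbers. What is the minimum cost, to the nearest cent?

$1.57

Cost per mg of iron: whole-barley bread $0.2000, kale $0.6333, broccoli $2.3000, cottage cheese $2.5000.
Take 1 serving of whole-barley bread: +1.5 mg iron for $0.30 (total $0.30, still need 2.0 mg).
Take 1.333 servings of kale: +2.0 mg iron for $1.27 (total $1.57, still need 0.0 mg).
Greedy by cheapest-per-mg is optimal for a single linear constraint, so the minimum cost is $1.57.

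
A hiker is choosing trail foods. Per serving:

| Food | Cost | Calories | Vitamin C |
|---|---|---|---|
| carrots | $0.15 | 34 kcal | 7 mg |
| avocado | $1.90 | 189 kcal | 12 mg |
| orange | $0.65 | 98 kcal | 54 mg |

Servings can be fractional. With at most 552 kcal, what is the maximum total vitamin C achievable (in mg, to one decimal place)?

Vitamin C per kcal: orange 0.551, carrots 0.2059, avocado 0.06349.
With no serving limits, spend the whole calories allowance on orange: 552 kcal / 98 kcal × 54 mg = 304.2 mg.

304.2 mg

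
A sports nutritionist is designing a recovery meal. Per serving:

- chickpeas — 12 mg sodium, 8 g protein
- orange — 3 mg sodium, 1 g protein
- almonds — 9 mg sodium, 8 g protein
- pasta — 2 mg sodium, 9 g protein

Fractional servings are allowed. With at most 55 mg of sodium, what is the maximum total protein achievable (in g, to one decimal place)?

Protein per mg sodium: pasta 4.5, almonds 0.8889, chickpeas 0.6667, orange 0.3333.
With no serving limits, spend the whole sodium allowance on pasta: 55 mg / 2 mg × 9 g = 247.5 g.

247.5 g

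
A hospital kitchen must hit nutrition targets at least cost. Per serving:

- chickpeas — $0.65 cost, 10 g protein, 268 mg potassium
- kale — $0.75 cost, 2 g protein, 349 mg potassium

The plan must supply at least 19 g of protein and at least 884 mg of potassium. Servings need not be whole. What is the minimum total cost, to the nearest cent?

For a min-cost LP with two ≥-constraints, a basic feasible solution has at most two positive variables.
chickpeas only: max(19/10, 884/268) = 3.299 servings → $2.14.
kale only: max(19/2, 884/349) = 9.5 servings → $7.12.
chickpeas + kale with both tight: 1.646 servings and 1.269 servings → $2.02.
Cheapest feasible corner: $2.02.

$2.02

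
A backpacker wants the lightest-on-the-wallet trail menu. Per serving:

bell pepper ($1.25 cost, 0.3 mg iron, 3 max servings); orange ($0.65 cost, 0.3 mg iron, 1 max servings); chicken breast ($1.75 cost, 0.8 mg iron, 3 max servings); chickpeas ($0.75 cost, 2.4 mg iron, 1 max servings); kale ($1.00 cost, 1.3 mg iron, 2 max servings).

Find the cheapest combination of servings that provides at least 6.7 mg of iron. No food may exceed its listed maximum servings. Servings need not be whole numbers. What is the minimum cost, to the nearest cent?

Cost per mg of iron: chickpeas $0.3125, kale $0.7692, orange $2.1667, chicken breast $2.1875, bell pepper $4.1667.
Take 1 serving of chickpeas: +2.4 mg iron for $0.75 (total $0.75, still need 4.3 mg).
Take 2 servings of kale: +2.6 mg iron for $2.00 (total $2.75, still need 1.7 mg).
Take 1 serving of orange: +0.3 mg iron for $0.65 (total $3.40, still need 1.4 mg).
Take 1.75 servings of chicken breast: +1.4 mg iron for $3.06 (total $6.46, still need 0.0 mg).
Greedy by cheapest-per-mg is optimal for a single linear constraint, so the minimum cost is $6.46.

$6.46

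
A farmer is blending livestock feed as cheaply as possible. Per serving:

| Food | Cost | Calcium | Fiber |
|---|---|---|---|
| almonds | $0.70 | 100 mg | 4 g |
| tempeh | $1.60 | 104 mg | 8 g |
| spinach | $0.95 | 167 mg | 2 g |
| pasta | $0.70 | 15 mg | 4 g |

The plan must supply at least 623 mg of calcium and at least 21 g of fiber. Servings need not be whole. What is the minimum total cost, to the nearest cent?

$4.18

Two binding constraints pin down two serving amounts, so the optimal mix uses at most two foods. The candidates are each food alone (scaled to the tighter of calcium/fiber) and each pair with both constraints tight.
almonds only: max(623/100, 21/4) = 6.23 servings → $4.36.
tempeh only: max(623/104, 21/8) = 5.99 servings → $9.58.
spinach only: max(623/167, 21/2) = 10.5 servings → $9.97.
pasta only: max(623/15, 21/4) = 41.53 servings → $29.07.
almonds + tempeh: intersection lies outside the first quadrant.
almonds + spinach with both tight: 4.831 servings and 0.8376 servings → $4.18.
almonds + pasta with both targets exact would need a negative amount; discard.
tempeh + spinach with both tight: 2.004 servings and 2.482 servings → $5.57.
tempeh + pasta: intersection lies outside the first quadrant.
spinach + pasta with both tight: 3.412 servings and 3.544 servings → $5.72.
The minimum over all feasible corners is $4.18.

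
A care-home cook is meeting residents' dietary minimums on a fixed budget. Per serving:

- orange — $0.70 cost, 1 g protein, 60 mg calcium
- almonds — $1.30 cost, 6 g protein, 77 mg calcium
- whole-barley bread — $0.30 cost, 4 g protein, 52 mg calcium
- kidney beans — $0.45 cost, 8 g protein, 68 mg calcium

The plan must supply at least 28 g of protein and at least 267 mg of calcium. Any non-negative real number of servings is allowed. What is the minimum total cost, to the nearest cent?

orange only: max(28/1, 267/60) = 28 servings → $19.60.
almonds only: max(28/6, 267/77) = 4.667 servings → $6.07.
whole-barley bread only: max(28/4, 267/52) = 7 servings → $2.10.
kidney beans only: max(28/8, 267/68) = 3.926 servings → $1.77.
orange + almonds: intersection lies outside the first quadrant.
orange + whole-barley bread: the both-tight solution has a negative serving — not a feasible corner.
orange + kidney beans with both tight: 0.5631 servings and 3.43 servings → $1.94.
almonds + whole-barley bread: the both-tight solution has a negative serving — not a feasible corner.
almonds + kidney beans with both tight: 1.115 servings and 2.663 servings → $2.65.
whole-barley bread + kidney beans with both tight: 1.611 servings and 2.694 servings → $1.70.
The minimum over all feasible corners is $1.70.

$1.70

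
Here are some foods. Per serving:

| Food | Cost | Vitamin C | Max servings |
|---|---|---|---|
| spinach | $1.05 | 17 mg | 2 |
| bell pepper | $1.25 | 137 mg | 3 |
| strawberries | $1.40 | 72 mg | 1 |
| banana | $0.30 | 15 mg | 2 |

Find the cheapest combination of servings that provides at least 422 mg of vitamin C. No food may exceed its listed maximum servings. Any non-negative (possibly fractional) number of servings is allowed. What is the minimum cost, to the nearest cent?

$3.96

Cost per mg of vitamin C: bell pepper $0.0091, strawberries $0.0194, banana $0.0200, spinach $0.0618.
Take 3 servings of bell pepper: +411.0 mg vitamin C for $3.75 (total $3.75, still need 11.0 mg).
Take 0.1528 servings of strawberries: +11.0 mg vitamin C for $0.21 (total $3.96, still need 0.0 mg).
Greedy by cheapest-per-mg is optimal for a single linear constraint, so the minimum cost is $3.96.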